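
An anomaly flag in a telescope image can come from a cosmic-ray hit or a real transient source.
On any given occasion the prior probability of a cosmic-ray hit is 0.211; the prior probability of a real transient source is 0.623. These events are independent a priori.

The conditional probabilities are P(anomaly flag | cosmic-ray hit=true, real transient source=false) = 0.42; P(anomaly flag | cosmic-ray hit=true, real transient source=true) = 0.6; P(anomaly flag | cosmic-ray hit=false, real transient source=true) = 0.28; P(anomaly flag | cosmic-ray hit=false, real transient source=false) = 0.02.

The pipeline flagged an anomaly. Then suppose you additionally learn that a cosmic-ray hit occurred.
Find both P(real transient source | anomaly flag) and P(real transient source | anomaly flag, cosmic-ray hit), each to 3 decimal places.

Weight on real transient source=true, given the evidence: 0.137633 + 0.078872 = 0.216505
Denominator P(anomaly flag): 0.02*0.789*0.377 + 0.28*0.789*0.623 + 0.42*0.211*0.377 + 0.6*0.211*0.623 = 0.255864
Posterior = 0.216505 / 0.255864 ≈ 0.846

With the extra evidence:
For the numerator, keep only real transient source=true terms: 0.6*0.623 = 0.373800
The normalizing constant is 0.42*0.377 + 0.6*0.623 = 0.532140
P(real transient source | anomaly flag, cosmic-ray hit) = 0.373800/0.532140 ≈ 0.702
— cosmic-ray hit explains away the evidence for real transient source.

P(real transient source | anomaly flag) ≈ 0.846; P(real transient source | anomaly flag, cosmic-ray hit) ≈ 0.702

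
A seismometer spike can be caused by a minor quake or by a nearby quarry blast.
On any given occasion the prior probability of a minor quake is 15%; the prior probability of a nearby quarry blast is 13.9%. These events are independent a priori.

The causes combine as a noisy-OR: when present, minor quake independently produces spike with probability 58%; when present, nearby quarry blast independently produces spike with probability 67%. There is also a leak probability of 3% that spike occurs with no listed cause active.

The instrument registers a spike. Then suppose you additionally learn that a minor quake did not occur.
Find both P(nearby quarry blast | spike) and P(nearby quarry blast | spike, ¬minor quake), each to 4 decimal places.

P(nearby quarry blast | spike) ≈ 0.4997; P(nearby quarry blast | spike, ¬minor quake) ≈ 0.7854

Under noisy-OR, P(spike | causes) = 1 − (1−0.03)·∏(1−qᵢ) over the active causes.
P(spike) = 0.03·0.85·0.861 + 0.6799·0.85·0.139 + 0.5926·0.15·0.861 + 0.865558·0.15·0.139 = 0.021955 + 0.080330 + 0.076534 + 0.018047 = 0.196866
Restricting to configurations with nearby quarry blast present: 0.080330 + 0.018047 = 0.098377.
So P(nearby quarry blast | spike) = 0.098377/0.196866 ≈ 0.4997.

With the extra evidence:
By total probability over both values of nearby quarry blast:
  P(spike | ¬minor quake) = 0.03·0.861 + 0.6799·0.139
        = 0.025830 + 0.094506 = 0.120336
Configurations with nearby quarry blast contribute 0.094506, so
  P(nearby quarry blast | spike, ¬minor quake) = 0.094506 / 0.120336 ≈ 0.7854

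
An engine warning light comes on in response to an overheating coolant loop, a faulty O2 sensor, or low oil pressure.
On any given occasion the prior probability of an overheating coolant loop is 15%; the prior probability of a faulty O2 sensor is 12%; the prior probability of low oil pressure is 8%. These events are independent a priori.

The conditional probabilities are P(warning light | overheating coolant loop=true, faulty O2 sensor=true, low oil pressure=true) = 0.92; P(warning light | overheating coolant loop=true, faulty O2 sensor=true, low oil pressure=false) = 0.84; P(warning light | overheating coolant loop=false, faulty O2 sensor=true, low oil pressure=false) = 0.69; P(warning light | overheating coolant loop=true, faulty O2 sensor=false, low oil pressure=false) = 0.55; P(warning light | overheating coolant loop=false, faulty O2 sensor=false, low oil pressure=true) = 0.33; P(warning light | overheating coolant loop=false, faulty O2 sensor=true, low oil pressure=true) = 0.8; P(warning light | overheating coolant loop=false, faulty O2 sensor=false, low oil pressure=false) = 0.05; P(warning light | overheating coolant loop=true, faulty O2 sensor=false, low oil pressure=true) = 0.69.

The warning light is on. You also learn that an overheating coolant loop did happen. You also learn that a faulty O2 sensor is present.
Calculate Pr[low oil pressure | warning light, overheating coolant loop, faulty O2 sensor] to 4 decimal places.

Pr[low oil pressure | warning light, overheating coolant loop, faulty O2 sensor] ≈ 0.0870

Weight on low oil pressure=true, given the evidence: 0.92×0.08 = 0.073600
Normalizer over all consistent configurations: 0.84×0.92 + 0.92×0.08 = 0.846400
P(low oil pressure | warning light, overheating coolant loop, faulty O2 sensor) = 0.073600/0.846400 ≈ 0.0870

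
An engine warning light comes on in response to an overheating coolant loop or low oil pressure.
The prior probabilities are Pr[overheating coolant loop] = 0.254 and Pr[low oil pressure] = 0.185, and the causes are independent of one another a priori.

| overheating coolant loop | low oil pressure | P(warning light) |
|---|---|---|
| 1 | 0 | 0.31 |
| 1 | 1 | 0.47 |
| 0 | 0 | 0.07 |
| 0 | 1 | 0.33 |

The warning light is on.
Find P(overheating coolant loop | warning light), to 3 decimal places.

P(overheating coolant loop | warning light) ≈ 0.495

Sum P(warning light|·) weighted by the priors over the 4 (overheating coolant loop, low oil pressure) configurations:
  P(warning light) = 0.07*0.746*0.815 + 0.33*0.746*0.185 + 0.31*0.254*0.815 + 0.47*0.254*0.185
        = 0.042559 + 0.045543 + 0.064173 + 0.022085 = 0.174360
The terms with overheating coolant loop present sum to 0.086258, so
  P(overheating coolant loop | warning light) = 0.086258 / 0.174360 ≈ 0.495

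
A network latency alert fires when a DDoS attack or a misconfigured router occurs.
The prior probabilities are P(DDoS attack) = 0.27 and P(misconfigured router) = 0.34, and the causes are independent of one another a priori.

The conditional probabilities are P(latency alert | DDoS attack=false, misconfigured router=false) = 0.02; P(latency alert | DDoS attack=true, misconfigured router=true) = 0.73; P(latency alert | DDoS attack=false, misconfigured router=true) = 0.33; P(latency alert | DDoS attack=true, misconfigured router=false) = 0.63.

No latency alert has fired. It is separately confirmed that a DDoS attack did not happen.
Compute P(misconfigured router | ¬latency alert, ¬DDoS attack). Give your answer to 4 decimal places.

P(misconfigured router | ¬latency alert, ¬DDoS attack) ≈ 0.2605

P(¬latency alert | ¬DDoS attack) = 0.98*0.66 + 0.67*0.34 = 0.646800 + 0.227800 = 0.874600
Of this, 0.227800 comes from 0.67*0.34 (the misconfigured router=true cases).
Hence the posterior is 0.227800/0.874600 ≈ 0.2605.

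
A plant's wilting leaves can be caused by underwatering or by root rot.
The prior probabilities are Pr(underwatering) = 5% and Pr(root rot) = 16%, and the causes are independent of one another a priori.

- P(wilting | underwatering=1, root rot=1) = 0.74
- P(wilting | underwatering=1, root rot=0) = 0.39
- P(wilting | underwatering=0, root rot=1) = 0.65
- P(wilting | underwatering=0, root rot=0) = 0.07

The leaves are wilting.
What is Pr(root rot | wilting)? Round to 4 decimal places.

Sum P(wilting|·) weighted by the priors over the 4 (underwatering, root rot) configurations:
  P(wilting) = 0.07×0.95×0.84 + 0.65×0.95×0.16 + 0.39×0.05×0.84 + 0.74×0.05×0.16
        = 0.055860 + 0.098800 + 0.016380 + 0.005920 = 0.176960
Keeping only the root rot-present terms gives 0.104720, so
  P(root rot | wilting) = 0.104720 / 0.176960 ≈ 0.5918

Pr(root rot | wilting) ≈ 0.5918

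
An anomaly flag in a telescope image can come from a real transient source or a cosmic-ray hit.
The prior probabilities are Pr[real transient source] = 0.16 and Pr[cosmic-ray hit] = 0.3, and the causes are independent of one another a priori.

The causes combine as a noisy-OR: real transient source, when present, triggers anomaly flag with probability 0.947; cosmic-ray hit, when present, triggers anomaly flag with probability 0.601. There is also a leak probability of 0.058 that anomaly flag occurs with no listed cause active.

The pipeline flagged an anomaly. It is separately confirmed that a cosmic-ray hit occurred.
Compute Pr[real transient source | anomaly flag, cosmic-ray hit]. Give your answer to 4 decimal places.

Pr[real transient source | anomaly flag, cosmic-ray hit] ≈ 0.2302

Under noisy-OR, P(anomaly flag | causes) = 1 − (1−0.058)·∏(1−qᵢ) over the active causes.
Weight on real transient source=true, given the evidence: 0.98008·0.16 = 0.156813
Denominator P(anomaly flag | cosmic-ray hit): 0.624142·0.84 + 0.98008·0.16 = 0.681092
P(real transient source | anomaly flag, cosmic-ray hit) = 0.156813/0.681092 ≈ 0.2302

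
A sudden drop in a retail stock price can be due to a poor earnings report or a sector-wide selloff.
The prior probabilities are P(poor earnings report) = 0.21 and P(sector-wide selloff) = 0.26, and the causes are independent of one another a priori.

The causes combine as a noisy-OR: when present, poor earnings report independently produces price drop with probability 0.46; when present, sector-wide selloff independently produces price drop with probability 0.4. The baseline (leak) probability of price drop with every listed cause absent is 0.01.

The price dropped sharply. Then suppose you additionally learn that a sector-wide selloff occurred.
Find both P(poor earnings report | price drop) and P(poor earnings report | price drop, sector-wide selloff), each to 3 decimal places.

Under noisy-OR, P(price drop | causes) = 1 − (1−0.01)·∏(1−qᵢ) over the active causes.
P(price drop) = 0.01×0.79×0.74 + 0.406×0.79×0.26 + 0.4654×0.21×0.74 + 0.67924×0.21×0.26 = 0.005846 + 0.083392 + 0.072323 + 0.037087 = 0.198648
Restricting to configurations with poor earnings report present: 0.072323 + 0.037087 = 0.109410.
P(poor earnings report | price drop) = 0.109410 / 0.198648 ≈ 0.551

Now also conditioning on sector-wide selloff=true:
By total probability over both values of poor earnings report:
  P(price drop | sector-wide selloff) = 0.406·0.79 + 0.67924·0.21
        = 0.320740 + 0.142640 = 0.463380
Configurations with poor earnings report contribute 0.142640, so
  P(poor earnings report | price drop, sector-wide selloff) = 0.142640 / 0.463380 ≈ 0.308
The drop from 0.551 to 0.308 is the explaining-away (discounting) effect.

P(poor earnings report | price drop) ≈ 0.551; P(poor earnings report | price drop, sector-wide selloff) ≈ 0.308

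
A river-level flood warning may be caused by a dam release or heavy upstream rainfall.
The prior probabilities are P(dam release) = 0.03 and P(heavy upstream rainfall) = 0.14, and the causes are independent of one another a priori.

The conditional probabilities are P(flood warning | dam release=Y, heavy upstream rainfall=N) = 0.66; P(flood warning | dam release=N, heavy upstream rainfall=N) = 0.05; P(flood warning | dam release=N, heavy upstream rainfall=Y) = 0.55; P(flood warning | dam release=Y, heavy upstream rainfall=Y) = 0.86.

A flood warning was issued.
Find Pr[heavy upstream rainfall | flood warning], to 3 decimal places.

Enumerate the 4 (dam release, heavy upstream rainfall) configurations and weight by the priors:
  P(flood warning) = 0.05*0.97*0.86 + 0.55*0.97*0.14 + 0.66*0.03*0.86 + 0.86*0.03*0.14
        = 0.041710 + 0.074690 + 0.017028 + 0.003612 = 0.137040
Configurations with heavy upstream rainfall contribute 0.078302, so
  P(heavy upstream rainfall | flood warning) = 0.078302 / 0.137040 ≈ 0.571

Pr[heavy upstream rainfall | flood warning] ≈ 0.571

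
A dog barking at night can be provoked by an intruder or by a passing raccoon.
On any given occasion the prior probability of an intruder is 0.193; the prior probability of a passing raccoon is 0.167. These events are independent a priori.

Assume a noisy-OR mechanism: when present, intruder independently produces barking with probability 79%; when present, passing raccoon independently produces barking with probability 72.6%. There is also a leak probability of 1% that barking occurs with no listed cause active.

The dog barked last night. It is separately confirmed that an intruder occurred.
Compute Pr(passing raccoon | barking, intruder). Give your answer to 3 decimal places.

Pr(passing raccoon | barking, intruder) ≈ 0.193

Under noisy-OR, P(barking | causes) = 1 − (1−0.01)·∏(1−qᵢ) over the active causes.
P(barking | intruder) = 0.7921*0.833 + 0.943035*0.167 = 0.659819 + 0.157487 = 0.817306
The passing raccoon-present share is 0.943035*0.167 = 0.157487.
P(passing raccoon | barking, intruder) = 0.157487 / 0.817306 ≈ 0.193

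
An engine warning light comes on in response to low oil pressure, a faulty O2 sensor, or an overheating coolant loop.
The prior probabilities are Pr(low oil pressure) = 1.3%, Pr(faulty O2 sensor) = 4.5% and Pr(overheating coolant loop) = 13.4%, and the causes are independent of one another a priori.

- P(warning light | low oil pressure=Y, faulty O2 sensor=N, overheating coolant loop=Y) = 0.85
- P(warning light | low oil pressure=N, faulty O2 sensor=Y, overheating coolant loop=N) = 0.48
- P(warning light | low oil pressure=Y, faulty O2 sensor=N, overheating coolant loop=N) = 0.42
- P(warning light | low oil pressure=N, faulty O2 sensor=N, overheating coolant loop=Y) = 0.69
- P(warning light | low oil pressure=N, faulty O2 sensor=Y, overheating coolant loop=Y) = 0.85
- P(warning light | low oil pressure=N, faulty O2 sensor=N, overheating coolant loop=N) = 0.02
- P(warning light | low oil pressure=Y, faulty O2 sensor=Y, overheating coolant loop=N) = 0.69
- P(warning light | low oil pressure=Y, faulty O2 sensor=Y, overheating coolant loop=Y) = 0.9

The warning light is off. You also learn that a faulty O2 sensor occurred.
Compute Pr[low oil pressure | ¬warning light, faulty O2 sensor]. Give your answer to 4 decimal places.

Pr[low oil pressure | ¬warning light, faulty O2 sensor] ≈ 0.0078

By total probability over the 4 (low oil pressure, overheating coolant loop) configurations:
  P(¬warning light | faulty O2 sensor) = 0.52·0.987·0.866 + 0.15·0.987·0.134 + 0.31·0.013·0.866 + 0.1·0.013·0.134
        = 0.444466 + 0.019839 + 0.003490 + 0.000174 = 0.467969
Keeping only the low oil pressure-present terms gives 0.003664, so
  P(low oil pressure | ¬warning light, faulty O2 sensor) = 0.003664 / 0.467969 ≈ 0.0078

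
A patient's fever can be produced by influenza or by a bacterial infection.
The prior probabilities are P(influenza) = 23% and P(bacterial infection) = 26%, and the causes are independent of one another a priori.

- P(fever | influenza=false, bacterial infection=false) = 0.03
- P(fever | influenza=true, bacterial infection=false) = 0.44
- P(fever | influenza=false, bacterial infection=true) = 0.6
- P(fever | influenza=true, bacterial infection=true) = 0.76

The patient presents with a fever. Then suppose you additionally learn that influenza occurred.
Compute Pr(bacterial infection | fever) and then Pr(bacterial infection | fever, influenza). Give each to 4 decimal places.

Pr(bacterial infection | fever) ≈ 0.6429; Pr(bacterial infection | fever, influenza) ≈ 0.3777

P(fever) = 0.03·0.77·0.74 + 0.6·0.77·0.26 + 0.44·0.23·0.74 + 0.76·0.23·0.26 = 0.017094 + 0.120120 + 0.074888 + 0.045448 = 0.257550
Restricting to configurations with bacterial infection present: 0.120120 + 0.045448 = 0.165568.
So P(bacterial infection | fever) = 0.165568/0.257550 ≈ 0.6429.

With the extra evidence:
Sum P(fever|·) weighted by the priors over both values of bacterial infection:
  P(fever | influenza) = 0.44·0.74 + 0.76·0.26
        = 0.325600 + 0.197600 = 0.523200
Keeping only the bacterial infection-present terms gives 0.197600, so
  P(bacterial infection | fever, influenza) = 0.197600 / 0.523200 ≈ 0.3777
— influenza explains away the evidence for bacterial infection.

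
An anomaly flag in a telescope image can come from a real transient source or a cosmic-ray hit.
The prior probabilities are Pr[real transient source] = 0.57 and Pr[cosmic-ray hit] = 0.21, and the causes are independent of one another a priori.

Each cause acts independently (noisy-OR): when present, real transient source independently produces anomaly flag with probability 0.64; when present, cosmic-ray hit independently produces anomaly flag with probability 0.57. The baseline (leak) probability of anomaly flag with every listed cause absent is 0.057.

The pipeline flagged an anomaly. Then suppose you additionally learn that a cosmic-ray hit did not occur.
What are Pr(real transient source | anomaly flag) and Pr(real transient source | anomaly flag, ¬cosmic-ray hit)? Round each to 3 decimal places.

Pr(real transient source | anomaly flag) ≈ 0.845; Pr(real transient source | anomaly flag, ¬cosmic-ray hit) ≈ 0.939

Under noisy-OR, P(anomaly flag | causes) = 1 − (1−0.057)·∏(1−qᵢ) over the active causes.
Numerator (weight on configurations with real transient source): 0.297432 + 0.102227 = 0.399659
Normalizer over all consistent configurations: 0.057·0.43·0.79 + 0.59451·0.43·0.21 + 0.66052·0.57·0.79 + 0.854024·0.57·0.21 = 0.472706
Posterior = 0.399659 / 0.472706 ≈ 0.845

Now condition on the additional information:
Sum P(anomaly flag|·) weighted by the priors over both values of real transient source:
  P(anomaly flag | ¬cosmic-ray hit) = 0.057*0.43 + 0.66052*0.57
        = 0.024510 + 0.376496 = 0.401006
Keeping only the real transient source-present terms gives 0.376496, so
  P(real transient source | anomaly flag, ¬cosmic-ray hit) = 0.376496 / 0.401006 ≈ 0.939
With cosmic-ray hit excluded, real transient source must carry more of the explanatory weight for the anomaly flag.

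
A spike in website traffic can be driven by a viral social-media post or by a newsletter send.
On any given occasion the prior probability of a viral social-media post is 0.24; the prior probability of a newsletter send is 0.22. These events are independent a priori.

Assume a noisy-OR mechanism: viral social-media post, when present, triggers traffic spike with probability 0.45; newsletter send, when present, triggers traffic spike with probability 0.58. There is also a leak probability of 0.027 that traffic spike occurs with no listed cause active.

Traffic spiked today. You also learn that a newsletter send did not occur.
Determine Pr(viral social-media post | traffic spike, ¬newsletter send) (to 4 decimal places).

Pr(viral social-media post | traffic spike, ¬newsletter send) ≈ 0.8446

Under noisy-OR, P(traffic spike | causes) = 1 − (1−0.027)·∏(1−qᵢ) over the active causes.
P(traffic spike | ¬newsletter send) = 0.027*0.76 + 0.46485*0.24 = 0.020520 + 0.111564 = 0.132084
Of this, 0.111564 comes from 0.46485*0.24 (the viral social-media post=true cases).
Hence the posterior is 0.111564/0.132084 ≈ 0.8446.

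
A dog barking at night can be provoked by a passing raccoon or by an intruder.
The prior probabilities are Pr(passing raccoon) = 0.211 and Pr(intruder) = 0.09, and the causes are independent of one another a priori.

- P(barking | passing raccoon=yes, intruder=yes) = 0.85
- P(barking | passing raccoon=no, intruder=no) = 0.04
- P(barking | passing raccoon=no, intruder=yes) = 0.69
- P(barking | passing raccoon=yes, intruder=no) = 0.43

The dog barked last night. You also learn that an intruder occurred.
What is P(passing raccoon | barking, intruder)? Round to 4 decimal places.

Sum P(barking|·) weighted by the priors over both values of passing raccoon:
  P(barking | intruder) = 0.69×0.789 + 0.85×0.211
        = 0.544410 + 0.179350 = 0.723760
Keeping only the passing raccoon-present terms gives 0.179350, so
  P(passing raccoon | barking, intruder) = 0.179350 / 0.723760 ≈ 0.2478

P(passing raccoon | barking, intruder) ≈ 0.2478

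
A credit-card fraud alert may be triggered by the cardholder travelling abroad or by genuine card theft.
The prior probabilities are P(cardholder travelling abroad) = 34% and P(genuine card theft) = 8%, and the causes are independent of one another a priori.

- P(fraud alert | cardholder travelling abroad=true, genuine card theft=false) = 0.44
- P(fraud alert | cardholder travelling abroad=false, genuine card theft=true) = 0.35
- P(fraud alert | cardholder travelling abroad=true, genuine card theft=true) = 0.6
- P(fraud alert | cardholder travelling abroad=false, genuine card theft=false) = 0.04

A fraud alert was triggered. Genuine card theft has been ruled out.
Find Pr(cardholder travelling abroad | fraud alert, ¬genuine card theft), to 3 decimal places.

Numerator (weight on configurations with cardholder travelling abroad): 0.44*0.34 = 0.149600
The normalizing constant is 0.04*0.66 + 0.44*0.34 = 0.176000
Posterior = 0.149600 / 0.176000 ≈ 0.850

Pr(cardholder travelling abroad | fraud alert, ¬genuine card theft) ≈ 0.850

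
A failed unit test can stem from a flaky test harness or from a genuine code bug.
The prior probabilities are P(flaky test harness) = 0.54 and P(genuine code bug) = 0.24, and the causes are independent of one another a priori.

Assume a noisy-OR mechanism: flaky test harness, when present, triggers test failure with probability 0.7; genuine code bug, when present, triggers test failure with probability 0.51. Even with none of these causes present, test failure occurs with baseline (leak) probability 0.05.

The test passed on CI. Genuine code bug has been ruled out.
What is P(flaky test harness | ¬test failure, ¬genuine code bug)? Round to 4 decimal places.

Under noisy-OR, P(test failure | causes) = 1 − (1−0.05)·∏(1−qᵢ) over the active causes.
For the numerator, keep only flaky test harness=true terms: 0.285*0.54 = 0.153900
Normalizer over all consistent configurations: 0.95*0.46 + 0.285*0.54 = 0.590900
Posterior = 0.153900 / 0.590900 ≈ 0.2605

P(flaky test harness | ¬test failure, ¬genuine code bug) ≈ 0.2605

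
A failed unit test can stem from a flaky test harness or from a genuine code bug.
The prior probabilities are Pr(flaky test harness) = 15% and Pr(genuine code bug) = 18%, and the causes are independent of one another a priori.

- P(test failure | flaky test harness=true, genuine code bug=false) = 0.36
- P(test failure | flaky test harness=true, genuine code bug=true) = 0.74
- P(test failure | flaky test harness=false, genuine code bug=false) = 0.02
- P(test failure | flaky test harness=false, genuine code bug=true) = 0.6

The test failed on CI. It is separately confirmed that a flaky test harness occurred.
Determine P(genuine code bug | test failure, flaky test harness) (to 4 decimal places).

P(genuine code bug | test failure, flaky test harness) ≈ 0.3109

Enumerate both values of genuine code bug and weight by the priors:
  P(test failure | flaky test harness) = 0.36·0.82 + 0.74·0.18
        = 0.295200 + 0.133200 = 0.428400
Configurations with genuine code bug contribute 0.133200, so
  P(genuine code bug | test failure, flaky test harness) = 0.133200 / 0.428400 ≈ 0.3109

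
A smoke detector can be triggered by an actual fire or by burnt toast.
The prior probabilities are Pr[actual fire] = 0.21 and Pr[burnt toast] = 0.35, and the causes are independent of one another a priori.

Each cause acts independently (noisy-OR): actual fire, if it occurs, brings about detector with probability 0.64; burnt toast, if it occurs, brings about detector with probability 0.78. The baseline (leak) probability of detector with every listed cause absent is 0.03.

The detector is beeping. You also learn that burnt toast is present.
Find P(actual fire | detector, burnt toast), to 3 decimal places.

P(actual fire | detector, burnt toast) ≈ 0.238

Under noisy-OR, P(detector | causes) = 1 − (1−0.03)·∏(1−qᵢ) over the active causes.
Numerator (weight on configurations with actual fire): 0.923176*0.21 = 0.193867
Normalizer over all consistent configurations: 0.7866*0.79 + 0.923176*0.21 = 0.815281
P(actual fire | detector, burnt toast) = 0.193867/0.815281 ≈ 0.238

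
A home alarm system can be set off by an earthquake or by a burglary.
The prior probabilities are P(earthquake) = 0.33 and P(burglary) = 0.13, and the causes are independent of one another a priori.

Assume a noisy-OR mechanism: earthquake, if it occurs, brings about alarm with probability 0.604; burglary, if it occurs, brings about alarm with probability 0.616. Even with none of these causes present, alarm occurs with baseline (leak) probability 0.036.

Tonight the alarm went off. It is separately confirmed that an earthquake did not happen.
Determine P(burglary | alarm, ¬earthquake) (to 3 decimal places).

Under noisy-OR, P(alarm | causes) = 1 − (1−0.036)·∏(1−qᵢ) over the active causes.
Sum P(alarm|·) weighted by the priors over both values of burglary:
  P(alarm | ¬earthquake) = 0.036·0.87 + 0.629824·0.13
        = 0.031320 + 0.081877 = 0.113197
The terms with burglary present sum to 0.081877, so
  P(burglary | alarm, ¬earthquake) = 0.081877 / 0.113197 ≈ 0.723

P(burglary | alarm, ¬earthquake) ≈ 0.723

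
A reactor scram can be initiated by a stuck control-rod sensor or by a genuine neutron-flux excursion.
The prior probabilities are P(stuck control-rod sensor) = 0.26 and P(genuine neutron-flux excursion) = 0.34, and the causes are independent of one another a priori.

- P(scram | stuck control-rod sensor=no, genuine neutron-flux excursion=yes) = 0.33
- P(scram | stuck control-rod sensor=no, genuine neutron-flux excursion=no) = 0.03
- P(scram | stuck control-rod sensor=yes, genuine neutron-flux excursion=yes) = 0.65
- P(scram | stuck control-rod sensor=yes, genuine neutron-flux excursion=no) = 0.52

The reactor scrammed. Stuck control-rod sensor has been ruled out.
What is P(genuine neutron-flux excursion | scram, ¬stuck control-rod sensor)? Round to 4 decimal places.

Weight on genuine neutron-flux excursion=true, given the evidence: 0.33·0.34 = 0.112200
Normalizer over all consistent configurations: 0.03·0.66 + 0.33·0.34 = 0.132000
Posterior = 0.112200 / 0.132000 ≈ 0.8500

P(genuine neutron-flux excursion | scram, ¬stuck control-rod sensor) ≈ 0.8500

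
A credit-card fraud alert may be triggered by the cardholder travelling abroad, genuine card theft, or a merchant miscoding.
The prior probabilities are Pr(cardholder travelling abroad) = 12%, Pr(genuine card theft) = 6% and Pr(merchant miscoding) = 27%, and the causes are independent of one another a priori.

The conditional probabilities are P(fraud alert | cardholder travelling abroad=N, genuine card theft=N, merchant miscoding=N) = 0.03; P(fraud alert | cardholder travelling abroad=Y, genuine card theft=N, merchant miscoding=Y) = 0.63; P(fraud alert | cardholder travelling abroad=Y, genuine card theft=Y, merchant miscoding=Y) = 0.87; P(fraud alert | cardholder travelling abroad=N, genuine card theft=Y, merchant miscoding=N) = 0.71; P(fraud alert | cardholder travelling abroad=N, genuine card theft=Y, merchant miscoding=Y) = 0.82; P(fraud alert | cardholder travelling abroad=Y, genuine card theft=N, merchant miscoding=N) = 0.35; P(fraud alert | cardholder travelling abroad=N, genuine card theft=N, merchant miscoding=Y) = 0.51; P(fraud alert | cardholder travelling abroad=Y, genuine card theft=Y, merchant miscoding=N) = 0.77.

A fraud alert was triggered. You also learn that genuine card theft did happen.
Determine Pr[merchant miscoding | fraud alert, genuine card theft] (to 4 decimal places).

Pr[merchant miscoding | fraud alert, genuine card theft] ≈ 0.2987

For the numerator, keep only merchant miscoding=true terms: 0.194832 + 0.028188 = 0.223020
Normalizer over all consistent configurations: 0.71·0.88·0.73 + 0.82·0.88·0.27 + 0.77·0.12·0.73 + 0.87·0.12·0.27 = 0.746576
P(merchant miscoding | fraud alert, genuine card theft) = 0.223020/0.746576 ≈ 0.2987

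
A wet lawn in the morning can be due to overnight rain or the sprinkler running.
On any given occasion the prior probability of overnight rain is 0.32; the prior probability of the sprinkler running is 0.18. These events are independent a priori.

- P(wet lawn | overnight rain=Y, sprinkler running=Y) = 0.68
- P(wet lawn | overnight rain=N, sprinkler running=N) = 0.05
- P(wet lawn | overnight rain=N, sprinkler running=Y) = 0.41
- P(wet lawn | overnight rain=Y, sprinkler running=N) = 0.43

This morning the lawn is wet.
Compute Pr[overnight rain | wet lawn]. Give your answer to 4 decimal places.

P(wet lawn) = 0.05·0.68·0.82 + 0.41·0.68·0.18 + 0.43·0.32·0.82 + 0.68·0.32·0.18 = 0.027880 + 0.050184 + 0.112832 + 0.039168 = 0.230064
The overnight rain-present share is 0.112832 + 0.039168 = 0.152000.
So P(overnight rain | wet lawn) = 0.152000/0.230064 ≈ 0.6607.

Pr[overnight rain | wet lawn] ≈ 0.6607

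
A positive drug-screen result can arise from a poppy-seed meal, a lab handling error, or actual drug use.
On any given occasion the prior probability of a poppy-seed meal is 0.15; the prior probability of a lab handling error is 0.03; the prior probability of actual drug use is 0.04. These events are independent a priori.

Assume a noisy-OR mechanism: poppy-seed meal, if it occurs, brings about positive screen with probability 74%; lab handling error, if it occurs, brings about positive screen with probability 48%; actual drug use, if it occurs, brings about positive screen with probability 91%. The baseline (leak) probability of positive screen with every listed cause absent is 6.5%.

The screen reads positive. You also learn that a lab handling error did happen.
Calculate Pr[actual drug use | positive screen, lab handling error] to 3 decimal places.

Pr[actual drug use | positive screen, lab handling error] ≈ 0.066

Under noisy-OR, P(positive screen | causes) = 1 − (1−0.065)·∏(1−qᵢ) over the active causes.
By total probability over the 4 (poppy-seed meal, actual drug use) configurations:
  P(positive screen | lab handling error) = 0.5138·0.85·0.96 + 0.956242·0.85·0.04 + 0.873588·0.15·0.96 + 0.988623·0.15·0.04
        = 0.419261 + 0.032512 + 0.125797 + 0.005932 = 0.583502
Configurations with actual drug use contribute 0.038444, so
  P(actual drug use | positive screen, lab handling error) = 0.038444 / 0.583502 ≈ 0.066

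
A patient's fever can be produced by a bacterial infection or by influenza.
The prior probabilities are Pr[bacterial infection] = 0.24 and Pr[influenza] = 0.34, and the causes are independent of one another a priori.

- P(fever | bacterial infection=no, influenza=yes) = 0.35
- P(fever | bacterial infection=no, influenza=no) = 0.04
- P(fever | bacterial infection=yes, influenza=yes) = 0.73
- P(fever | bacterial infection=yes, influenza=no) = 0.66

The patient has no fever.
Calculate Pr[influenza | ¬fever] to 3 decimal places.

Sum P(¬fever|·) weighted by the priors over the 4 (bacterial infection, influenza) configurations:
  P(¬fever) = 0.96*0.76*0.66 + 0.65*0.76*0.34 + 0.34*0.24*0.66 + 0.27*0.24*0.34
        = 0.481536 + 0.167960 + 0.053856 + 0.022032 = 0.725384
The terms with influenza present sum to 0.189992, so
  P(influenza | ¬fever) = 0.189992 / 0.725384 ≈ 0.262

Pr[influenza | ¬fever] ≈ 0.262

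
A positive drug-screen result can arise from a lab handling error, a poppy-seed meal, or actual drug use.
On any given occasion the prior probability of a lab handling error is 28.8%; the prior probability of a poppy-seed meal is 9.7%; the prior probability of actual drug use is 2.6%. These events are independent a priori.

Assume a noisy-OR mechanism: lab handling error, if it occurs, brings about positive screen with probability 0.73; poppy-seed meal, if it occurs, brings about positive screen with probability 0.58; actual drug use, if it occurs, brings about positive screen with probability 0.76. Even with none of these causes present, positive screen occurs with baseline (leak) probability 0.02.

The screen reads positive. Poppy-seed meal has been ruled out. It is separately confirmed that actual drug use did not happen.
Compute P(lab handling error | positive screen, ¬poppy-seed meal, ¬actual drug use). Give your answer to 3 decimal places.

Under noisy-OR, P(positive screen | causes) = 1 − (1−0.02)·∏(1−qᵢ) over the active causes.
Numerator (weight on configurations with lab handling error): 0.7354·0.288 = 0.211795
Denominator P(positive screen | ¬poppy-seed meal, ¬actual drug use): 0.02·0.712 + 0.7354·0.288 = 0.226035
P(lab handling error | positive screen, ¬poppy-seed meal, ¬actual drug use) = 0.211795/0.226035 ≈ 0.937

P(lab handling error | positive screen, ¬poppy-seed meal, ¬actual drug use) ≈ 0.937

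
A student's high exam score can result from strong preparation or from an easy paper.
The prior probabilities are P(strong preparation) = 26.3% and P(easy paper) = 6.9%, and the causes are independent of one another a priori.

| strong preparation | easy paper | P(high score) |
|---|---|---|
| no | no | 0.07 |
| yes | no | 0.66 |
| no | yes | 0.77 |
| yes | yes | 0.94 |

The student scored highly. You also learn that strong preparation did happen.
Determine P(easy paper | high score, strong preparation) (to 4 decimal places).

P(easy paper | high score, strong preparation) ≈ 0.0955

Weight on easy paper=true, given the evidence: 0.94×0.069 = 0.064860
Normalizer over all consistent configurations: 0.66×0.931 + 0.94×0.069 = 0.679320
P(easy paper | high score, strong preparation) = 0.064860/0.679320 ≈ 0.0955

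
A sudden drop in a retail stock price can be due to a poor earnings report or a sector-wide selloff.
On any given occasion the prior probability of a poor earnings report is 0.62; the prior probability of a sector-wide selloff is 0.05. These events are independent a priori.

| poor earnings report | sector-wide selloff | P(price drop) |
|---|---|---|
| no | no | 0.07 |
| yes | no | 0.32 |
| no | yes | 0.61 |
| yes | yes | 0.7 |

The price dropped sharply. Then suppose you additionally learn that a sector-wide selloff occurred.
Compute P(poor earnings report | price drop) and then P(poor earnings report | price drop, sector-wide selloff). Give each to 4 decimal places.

Sum P(price drop|·) weighted by the priors over the 4 (poor earnings report, sector-wide selloff) configurations:
  P(price drop) = 0.07*0.38*0.95 + 0.61*0.38*0.05 + 0.32*0.62*0.95 + 0.7*0.62*0.05
        = 0.025270 + 0.011590 + 0.188480 + 0.021700 = 0.247040
Configurations with poor earnings report contribute 0.210180, so
  P(poor earnings report | price drop) = 0.210180 / 0.247040 ≈ 0.8508

Now condition on the additional information:
By total probability over both values of poor earnings report:
  P(price drop | sector-wide selloff) = 0.61×0.38 + 0.7×0.62
        = 0.231800 + 0.434000 = 0.665800
The terms with poor earnings report present sum to 0.434000, so
  P(poor earnings report | price drop, sector-wide selloff) = 0.434000 / 0.665800 ≈ 0.6518

P(poor earnings report | price drop) ≈ 0.8508; P(poor earnings report | price drop, sector-wide selloff) ≈ 0.6518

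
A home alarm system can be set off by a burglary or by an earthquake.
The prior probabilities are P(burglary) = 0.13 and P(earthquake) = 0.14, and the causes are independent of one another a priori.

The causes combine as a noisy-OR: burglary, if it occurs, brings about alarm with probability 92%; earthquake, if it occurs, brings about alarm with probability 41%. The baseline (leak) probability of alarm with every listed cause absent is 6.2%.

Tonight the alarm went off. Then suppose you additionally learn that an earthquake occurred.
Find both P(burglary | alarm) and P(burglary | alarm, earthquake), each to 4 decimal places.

P(burglary | alarm) ≈ 0.5452; P(burglary | alarm, earthquake) ≈ 0.2423

Under noisy-OR, P(alarm | causes) = 1 − (1−0.062)·∏(1−qᵢ) over the active causes.
For the numerator, keep only burglary=true terms: 0.103411 + 0.017394 = 0.120805
The normalizing constant is 0.062×0.87×0.86 + 0.44658×0.87×0.14 + 0.92496×0.13×0.86 + 0.955726×0.13×0.14 = 0.221586
Posterior = 0.120805 / 0.221586 ≈ 0.5452

Now condition on the additional information:
Numerator (weight on configurations with burglary): 0.955726*0.13 = 0.124244
Normalizer over all consistent configurations: 0.44658*0.87 + 0.955726*0.13 = 0.512769
P(burglary | alarm, earthquake) = 0.124244/0.512769 ≈ 0.2423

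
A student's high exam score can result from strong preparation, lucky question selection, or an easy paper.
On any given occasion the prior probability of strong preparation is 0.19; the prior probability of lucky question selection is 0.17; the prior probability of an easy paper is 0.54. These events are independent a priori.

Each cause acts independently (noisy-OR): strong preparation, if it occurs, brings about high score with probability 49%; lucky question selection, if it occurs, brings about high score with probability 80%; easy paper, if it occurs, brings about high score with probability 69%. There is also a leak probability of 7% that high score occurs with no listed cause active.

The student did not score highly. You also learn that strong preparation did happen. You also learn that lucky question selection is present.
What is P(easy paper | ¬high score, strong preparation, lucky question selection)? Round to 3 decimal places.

Under noisy-OR, P(high score | causes) = 1 − (1−0.07)·∏(1−qᵢ) over the active causes.
Sum P(¬high score|·) weighted by the priors over both values of easy paper:
  P(¬high score | strong preparation, lucky question selection) = 0.09486×0.46 + 0.029407×0.54
        = 0.043636 + 0.015880 = 0.059516
Configurations with easy paper contribute 0.015880, so
  P(easy paper | ¬high score, strong preparation, lucky question selection) = 0.015880 / 0.059516 ≈ 0.267

P(easy paper | ¬high score, strong preparation, lucky question selection) ≈ 0.267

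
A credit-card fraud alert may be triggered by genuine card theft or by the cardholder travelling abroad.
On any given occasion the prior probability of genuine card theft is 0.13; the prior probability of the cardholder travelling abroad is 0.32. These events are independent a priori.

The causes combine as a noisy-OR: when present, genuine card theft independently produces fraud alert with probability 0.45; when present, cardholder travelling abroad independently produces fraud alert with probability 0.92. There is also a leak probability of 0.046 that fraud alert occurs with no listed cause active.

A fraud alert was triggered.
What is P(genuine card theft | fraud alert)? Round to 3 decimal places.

Under noisy-OR, P(fraud alert | causes) = 1 − (1−0.046)·∏(1−qᵢ) over the active causes.
P(fraud alert) = 0.046*0.87*0.68 + 0.92368*0.87*0.32 + 0.4753*0.13*0.68 + 0.958024*0.13*0.32 = 0.027214 + 0.257153 + 0.042017 + 0.039854 = 0.366238
Restricting to configurations with genuine card theft present: 0.042017 + 0.039854 = 0.081871.
P(genuine card theft | fraud alert) = 0.081871 / 0.366238 ≈ 0.224

P(genuine card theft | fraud alert) ≈ 0.224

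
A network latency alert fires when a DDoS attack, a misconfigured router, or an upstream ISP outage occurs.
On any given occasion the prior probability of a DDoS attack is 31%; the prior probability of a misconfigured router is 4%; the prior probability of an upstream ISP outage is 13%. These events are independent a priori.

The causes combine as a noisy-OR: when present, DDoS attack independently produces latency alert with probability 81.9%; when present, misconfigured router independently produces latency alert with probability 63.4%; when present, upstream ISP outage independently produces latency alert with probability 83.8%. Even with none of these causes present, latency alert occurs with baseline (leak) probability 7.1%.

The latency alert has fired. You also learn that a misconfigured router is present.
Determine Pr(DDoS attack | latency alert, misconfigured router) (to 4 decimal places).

Under noisy-OR, P(latency alert | causes) = 1 − (1−0.071)·∏(1−qᵢ) over the active causes.
Numerator (weight on configurations with DDoS attack): 0.253102 + 0.039898 = 0.293000
Denominator P(latency alert | misconfigured router): 0.659986·0.69·0.87 + 0.944918·0.69·0.13 + 0.938457·0.31·0.87 + 0.99003·0.31·0.13 = 0.773949
P(DDoS attack | latency alert, misconfigured router) = 0.293000/0.773949 ≈ 0.3786

Pr(DDoS attack | latency alert, misconfigured router) ≈ 0.3786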